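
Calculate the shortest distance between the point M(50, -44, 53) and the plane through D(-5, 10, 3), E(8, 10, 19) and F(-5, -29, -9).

2/3

DE = (13, 0, 16) and DF = (0, -39, -12), so a normal is n = DE × DF = (624, 156, -507).
Then n·(50, -44, 53) - (-3081) = 546.
|n| = √(389376 + 24336 + 257049) = 819, so the distance is |546|/819 = 2/3.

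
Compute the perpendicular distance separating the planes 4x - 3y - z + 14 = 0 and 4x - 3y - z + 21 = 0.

With common normal n = (4, -3, -1) (|n| = √26), the distance is |(-14) − (-21)|/|n| = 7/√26.

7/√26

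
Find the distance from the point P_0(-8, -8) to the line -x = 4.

4

d = |(-1)·(-8) + 0·(-8) − 4| / √(1 + 0) = |4|/1 = 4.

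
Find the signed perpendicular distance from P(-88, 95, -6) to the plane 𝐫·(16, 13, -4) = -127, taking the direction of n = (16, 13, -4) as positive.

-22/21

n·P − (-127) = -22.
|n| = 21, so the signed distance is -22/21.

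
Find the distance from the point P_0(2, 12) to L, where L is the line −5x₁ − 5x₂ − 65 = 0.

27√2/2

d = |(-5)·2 + (-5)·12 − 65| / √(25 + 25) = |-135|/(5√2) = 27√2/2.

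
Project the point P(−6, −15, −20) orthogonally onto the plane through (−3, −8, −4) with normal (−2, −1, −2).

(4, -10, -10)

n = (−2, −1, −2), |n|² = 9, and n·P − 22 = 45.
t = 45/9 = 5, so the foot is P − t·n = (−6, −15, −20) − 5·(−2, −1, −2) = (4, −10, −10).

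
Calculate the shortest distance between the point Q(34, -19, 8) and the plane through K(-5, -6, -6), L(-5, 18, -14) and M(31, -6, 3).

1/13

KL = (0, 24, -8) and KM = (36, 0, 9), so a normal is n = KL × KM = (216, -288, -864).
n = (216, -288, -864); n·P − 5832 = 72; |n| = 936; distance = 72/936 = 1/13.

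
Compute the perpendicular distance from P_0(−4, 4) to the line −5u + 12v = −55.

d = |(-5)·(-4) + 12·4 − (-55)| / √(25 + 144) = |123|/13 = 123/13.

123/13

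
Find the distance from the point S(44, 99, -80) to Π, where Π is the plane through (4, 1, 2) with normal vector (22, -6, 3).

The plane has equation n·(r − (4, 1, 2)) = 0, i.e. n·r = 88.
d = |22·44 + (-6)·99 + 3·(-80) − 88| / √(484 + 36 + 9) = |46| / 23 = 2.

2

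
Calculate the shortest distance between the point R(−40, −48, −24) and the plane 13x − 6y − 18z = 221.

21/23

n = (13, −6, −18); n·P − 221 = -21; |n| = 23; distance = 21/23.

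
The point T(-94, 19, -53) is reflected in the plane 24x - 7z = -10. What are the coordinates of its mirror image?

n = (24, 0, -7), |n|² = 625, n·T − (-10) = -1875, so t = -1875/625 = -3.
Foot F = T − (-3)·n = (-22, 19, -74); the reflection is 2F − T = (50, 19, -95).

(50, 19, -95)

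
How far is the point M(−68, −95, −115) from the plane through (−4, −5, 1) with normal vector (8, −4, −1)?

4

The plane has equation n·(r − (−4, −5, 1)) = 0, i.e. n·r = -13.
n = (8, −4, −1); n·P − (-13) = -36; |n| = 9; distance = 36/9 = 4.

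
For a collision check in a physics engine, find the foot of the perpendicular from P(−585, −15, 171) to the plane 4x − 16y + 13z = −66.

(-4107/7, -57/7, 1158/7)

The perpendicular from P has direction n = (4, −16, 13): r = (−585, −15, 171) + t(4, −16, 13).
Substitute into the plane: n·(P + tn) = -66 gives 123 + 441t = -66, so t = -3/7.
Foot = (−585, −15, 171) + (-3/7)·(4, −16, 13) = (−4107/7, −57/7, 1158/7).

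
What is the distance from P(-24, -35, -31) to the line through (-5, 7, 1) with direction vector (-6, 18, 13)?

Direction vector d = (-6, 18, 13).
AP = (-19, -42, -32), and AP × d = (30, 439, -594).
|AP × d|² = 546457 and |d|² = 529, so the distance is √(546457/529) = √1033.

√1033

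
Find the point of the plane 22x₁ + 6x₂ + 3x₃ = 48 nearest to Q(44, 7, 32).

n = (22, 6, 3), |n|² = 529, and n·Q − 48 = 1058.
t = 1058/529 = 2, so the foot is Q − t·n = (44, 7, 32) − 2·(22, 6, 3) = (0, -5, 26).

(0, -5, 26)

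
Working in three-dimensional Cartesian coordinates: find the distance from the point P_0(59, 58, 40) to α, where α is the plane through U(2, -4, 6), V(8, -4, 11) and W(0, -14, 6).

UV = (6, 0, 5) and UW = (-2, -10, 0), so a normal is n = UV × UW = (50, -10, -60).
Then n·(59, 58, 40) - (-220) = 190.
|n| = √(2500 + 100 + 3600) = 10√62, so the distance is |190|/(10√62) = 19√62/62.

19/√62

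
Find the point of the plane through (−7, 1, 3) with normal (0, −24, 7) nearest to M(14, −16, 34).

n = (0, −24, 7), |n|² = 625, and n·M − (-3) = 625.
t = 625/625 = 1, so the foot is M − t·n = (14, −16, 34) − 1·(0, −24, 7) = (14, 8, 27).

(14, 8, 27)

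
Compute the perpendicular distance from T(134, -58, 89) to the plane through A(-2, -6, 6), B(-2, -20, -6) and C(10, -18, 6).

7

AB = (0, -14, -12) and AC = (12, -12, 0), so a normal is n = AB × AC = (-144, -144, 168).
Then n·(134, -58, 89) - 2160 = 1848.
|n| = √(20736 + 20736 + 28224) = 264, so the distance is |1848|/264 = 7.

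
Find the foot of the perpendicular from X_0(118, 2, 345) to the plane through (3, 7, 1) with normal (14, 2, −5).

The perpendicular from X_0 has direction n = (14, 2, −5): r = (118, 2, 345) + μ(14, 2, −5).
Substitute into the plane: n·(X_0 + μn) = 51 gives -69 + 225μ = 51, so μ = 8/15.
Foot = (118, 2, 345) + (8/15)·(14, 2, −5) = (1882/15, 46/15, 1027/3).

(1882/15, 46/15, 1027/3)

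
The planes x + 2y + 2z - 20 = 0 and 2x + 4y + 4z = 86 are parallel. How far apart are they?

23/3

Divide the second equation by 2 to match normals: x + 2y + 2z = 43.
Both planes have normal n = (1, 2, 2), |n| = 3. Any point on the first plane is at distance |43 − 20|/|n| = 23/3 from the second.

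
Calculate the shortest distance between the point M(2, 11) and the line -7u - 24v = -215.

63/25

The normal to the line is n = (-7, -24) with |n| = 25.
|n·M − (-215)| = |-278 − (-215)| = 63, so the distance is 63/25.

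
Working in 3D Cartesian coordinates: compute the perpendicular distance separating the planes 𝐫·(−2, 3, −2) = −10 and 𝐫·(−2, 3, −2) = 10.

20√17/17

With common normal n = (−2, 3, −2) (|n| = √17), the distance is |(-10) − 10|/|n| = 20/√17 = 20√17/17.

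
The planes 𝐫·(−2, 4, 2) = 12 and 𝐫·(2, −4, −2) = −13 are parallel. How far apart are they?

Divide the second equation by -1 to match normals: −2x₁ + 4x₂ + 2x₃ = 13.
With common normal n = (−2, 4, 2) (|n| = 2√6), the distance is |12 − 13|/|n| = 1/(2√6) = √6/12.

√6/12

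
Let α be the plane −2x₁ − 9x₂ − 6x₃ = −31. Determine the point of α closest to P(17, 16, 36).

(11, -11, 18)

The perpendicular from P has direction n = (−2, −9, −6): r = (17, 16, 36) + λ(−2, −9, −6).
Substitute into the plane: n·(P + λn) = -31 gives -394 + 121λ = -31, so λ = 3.
Foot = (17, 16, 36) + 3·(−2, −9, −6) = (11, −11, 18).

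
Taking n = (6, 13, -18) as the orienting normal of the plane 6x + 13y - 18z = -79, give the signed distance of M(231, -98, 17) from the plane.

-5

n·M − (-79) = -115.
|n| = 23, so the signed distance is -115/23 = -5.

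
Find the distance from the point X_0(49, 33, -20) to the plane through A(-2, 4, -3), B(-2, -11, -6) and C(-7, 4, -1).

AB = (0, -15, -3) and AC = (-5, 0, 2), so a normal is n = AB × AC = (-30, 15, -75).
Then n·(49, 33, -20) - 345 = 180.
|n| = √(900 + 225 + 5625) = 15√30, so the distance is |180|/(15√30) = 2√30/5.

2√30/5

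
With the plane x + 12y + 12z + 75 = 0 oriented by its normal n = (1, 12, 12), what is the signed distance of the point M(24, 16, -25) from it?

-9/17

n·M − (-75) = -9.
|n| = 17, so the signed distance is -9/17.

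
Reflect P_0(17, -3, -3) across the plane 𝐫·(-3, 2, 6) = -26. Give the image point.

With n = (-3, 2, 6), the signed offset is (n·P_0 − (-26))/|n|² = -49/49 = -1.
P_0' = P_0 − 2t·n = (17, -3, -3) − (-2)·(-3, 2, 6) = (11, 1, 9).

(11, 1, 9)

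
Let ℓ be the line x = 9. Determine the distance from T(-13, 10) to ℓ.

22

The normal to the line is n = (1, 0) with |n| = 1.
|n·T − 9| = |-13 − 9| = 22, so the distance is 22/1 = 22.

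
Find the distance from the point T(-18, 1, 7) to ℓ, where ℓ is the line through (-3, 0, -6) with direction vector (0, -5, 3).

Direction vector d = (0, -5, 3).
AP = (-15, 1, 13), and AP × d = (68, 45, 75).
|AP × d|² = 12274 and |d|² = 34, so the distance is √(12274/34) = √361 = 19.

19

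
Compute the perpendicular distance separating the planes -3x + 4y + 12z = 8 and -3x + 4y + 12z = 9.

1/13

With common normal n = (-3, 4, 12) (|n| = 13), the distance is |8 − 9|/|n| = 1/13.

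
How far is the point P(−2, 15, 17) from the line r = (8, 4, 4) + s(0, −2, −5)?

Direction vector d = (0, −2, −5).
AP = (−10, 11, 13); AP·d = -87, |AP|² = 390, |d|² = 29.
distance² = |AP|² − (AP·d)²/|d|² = 390 − 7569/29 = 129, so the distance is √129.

√129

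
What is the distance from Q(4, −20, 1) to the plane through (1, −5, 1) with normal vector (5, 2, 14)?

1

The plane has equation n·(r − (1, −5, 1)) = 0, i.e. n·r = 9.
Then n·(4, −20, 1) − 9 = −15.
|n| = √(25 + 4 + 196) = 15, so the distance is |-15|/15 = 1.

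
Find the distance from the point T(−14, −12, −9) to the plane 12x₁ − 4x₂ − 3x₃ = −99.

6/13

Normal vector n = (12, −4, −3), and n·(−14, −12, −9) − (−99) = 6.
|n| = √(144 + 16 + 9) = 13, so the distance is |6|/13 = 6/13.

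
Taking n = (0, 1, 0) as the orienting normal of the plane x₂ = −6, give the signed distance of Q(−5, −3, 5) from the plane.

n·Q − (-6) = 3.
|n| = 1, so the signed distance is 3/1 = 3.

3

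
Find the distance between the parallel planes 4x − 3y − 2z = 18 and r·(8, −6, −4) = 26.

Divide the second equation by 2 to match normals: 4x − 3y − 2z = 13.
With common normal n = (4, −3, −2) (|n| = √29), the distance is |18 − 13|/|n| = 5/√29 = 5√29/29.

5√29/29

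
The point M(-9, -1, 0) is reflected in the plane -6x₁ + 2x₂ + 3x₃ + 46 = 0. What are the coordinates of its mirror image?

(15, -9, -12)

With n = (-6, 2, 3), the signed offset is (n·M − (-46))/|n|² = 98/49 = 2.
M' = M − 2t·n = (-9, -1, 0) − 4·(-6, 2, 3) = (15, -9, -12).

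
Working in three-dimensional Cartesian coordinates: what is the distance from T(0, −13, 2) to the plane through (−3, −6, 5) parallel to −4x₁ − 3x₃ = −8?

Parallel planes share the normal n = (−4, 0, −3); since (−3, −6, 5) lies on the plane, its equation is −4x₁ − 3x₃ = -3.
Then n·(0, −13, 2) − (−3) = −3.
|n| = √(16 + 0 + 9) = 5, so the distance is |-3|/5 = 3/5.

3/5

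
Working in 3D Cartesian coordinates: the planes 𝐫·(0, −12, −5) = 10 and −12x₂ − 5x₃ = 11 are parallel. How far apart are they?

Both planes have normal n = (0, −12, −5), |n| = 13. Any point on the first plane is at distance |11 − 10|/|n| = 1/13 from the second.

1/13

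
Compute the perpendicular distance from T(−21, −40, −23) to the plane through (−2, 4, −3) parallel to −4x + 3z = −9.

Parallel planes share the normal n = (−4, 0, 3); since (−2, 4, −3) lies on the plane, its equation is −4x + 3z = -1.
d = |(-4)·(-21) + 3·(-23) − (-1)| / √(16 + 0 + 9) = |16| / 5 = 16/5.

16/5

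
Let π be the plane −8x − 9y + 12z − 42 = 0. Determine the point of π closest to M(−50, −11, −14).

(-42, -2, -26)

n = (−8, −9, 12), |n|² = 289, and n·M − 42 = 289.
t = 289/289 = 1, so the foot is M − t·n = (−50, −11, −14) − 1·(−8, −9, 12) = (−42, −2, −26).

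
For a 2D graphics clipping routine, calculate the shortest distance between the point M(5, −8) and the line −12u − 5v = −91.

71/13

The normal to the line is n = (−12, −5) with |n| = 13.
|n·M − (-91)| = |-20 − (-91)| = 71, so the distance is 71/13.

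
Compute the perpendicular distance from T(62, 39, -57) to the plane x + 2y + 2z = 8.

Normal vector n = (1, 2, 2), and n·(62, 39, -57) - 8 = 18.
|n| = √(1 + 4 + 4) = 3, so the distance is |18|/3 = 6.

6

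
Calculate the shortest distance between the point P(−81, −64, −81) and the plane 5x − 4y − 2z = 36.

d = |5·(-81) + (-4)·(-64) + (-2)·(-81) − 36| / √(25 + 16 + 4) = |-23| / (3√5) = 23√5/15.

23/(3√5)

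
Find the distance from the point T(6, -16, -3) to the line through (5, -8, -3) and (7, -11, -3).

√13

A direction vector is d = (2, -3, 0).
AP = (1, -8, 0); AP·d = 26, |AP|² = 65, |d|² = 13.
distance² = |AP|² − (AP·d)²/|d|² = 65 − 676/13 = 13, so the distance is √13.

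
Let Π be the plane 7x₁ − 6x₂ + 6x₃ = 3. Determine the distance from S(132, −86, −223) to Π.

d = |7·132 + (-6)·(-86) + 6·(-223) − 3| / √(49 + 36 + 36) = |99| / 11 = 9.

9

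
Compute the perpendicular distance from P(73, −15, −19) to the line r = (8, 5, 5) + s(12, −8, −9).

Direction vector d = (12, −8, −9).
AP = (65, −20, −24), and AP × d = (−12, 297, −280).
|AP × d|² = 166753 and |d|² = 289, so the distance is √(166753/289) = √577.

√577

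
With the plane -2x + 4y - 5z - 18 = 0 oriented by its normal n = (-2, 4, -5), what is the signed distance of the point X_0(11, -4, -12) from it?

4/(3√5)

n·X_0 − 18 = 4.
|n| = 3√5, so the signed distance is 4/(3√5).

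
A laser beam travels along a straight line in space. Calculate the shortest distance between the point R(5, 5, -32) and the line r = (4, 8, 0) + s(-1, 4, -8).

√305

Direction vector d = (-1, 4, -8).
AP = (1, -3, -32), and AP × d = (152, 40, 1).
|AP × d|² = 24705 and |d|² = 81, so the distance is √(24705/81) = √305.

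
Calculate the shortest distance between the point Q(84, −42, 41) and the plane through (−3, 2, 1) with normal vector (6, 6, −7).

The plane has equation n·(r − (−3, 2, 1)) = 0, i.e. n·r = -13.
n = (6, 6, −7); n·P − (-13) = -22; |n| = 11; distance = 22/11 = 2.

2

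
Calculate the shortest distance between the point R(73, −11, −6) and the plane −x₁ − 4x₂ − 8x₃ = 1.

Normal vector n = (−1, −4, −8), and n·(73, −11, −6) − 1 = 18.
|n| = √(1 + 16 + 64) = 9, so the distance is |18|/9 = 2.

2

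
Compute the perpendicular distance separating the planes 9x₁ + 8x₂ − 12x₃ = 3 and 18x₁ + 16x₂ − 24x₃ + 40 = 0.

Divide the second equation by 2 to match normals: 9x₁ + 8x₂ − 12x₃ = -20.
Both planes have normal n = (9, 8, −12), |n| = 17. Any point on the first plane is at distance |(-20) − 3|/|n| = 23/17 from the second.

23/17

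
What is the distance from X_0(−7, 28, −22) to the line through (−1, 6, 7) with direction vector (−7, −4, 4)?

Direction vector d = (−7, −4, 4).
AP = (−6, 22, −29); AP·d = -162, |AP|² = 1361, |d|² = 81.
distance² = |AP|² − (AP·d)²/|d|² = 1361 − 26244/81 = 1037, so the distance is √1037.

√1037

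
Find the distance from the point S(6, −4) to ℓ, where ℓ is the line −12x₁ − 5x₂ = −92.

40/13

d = |(-12)·6 + (-5)·(-4) − (-92)| / √(144 + 25) = |40|/13 = 40/13.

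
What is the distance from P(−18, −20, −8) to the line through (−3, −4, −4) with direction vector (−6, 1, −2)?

3√37

Direction vector d = (−6, 1, −2).
AP = (−15, −16, −4); AP·d = 82, |AP|² = 497, |d|² = 41.
distance² = |AP|² − (AP·d)²/|d|² = 497 − 6724/41 = 333, so the distance is 3√37.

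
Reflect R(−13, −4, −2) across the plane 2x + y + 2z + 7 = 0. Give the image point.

(-1, 2, 10)

With n = (2, 1, 2), the signed offset is (n·R − (-7))/|n|² = -27/9 = -3.
R' = R − 2t·n = (−13, −4, −2) − (-6)·(2, 1, 2) = (−1, 2, 10).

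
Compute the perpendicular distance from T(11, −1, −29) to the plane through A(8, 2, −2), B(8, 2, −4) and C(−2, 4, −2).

AB = (0, 0, −2) and AC = (−10, 2, 0), so a normal is n = AB × AC = (4, 20, 0).
d = |4·11 + 20·(-1) − 72| / √(16 + 400 + 0) = |-48| / (4√26) = 6√26/13.

12/√26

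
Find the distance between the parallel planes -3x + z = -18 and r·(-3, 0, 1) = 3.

With common normal n = (-3, 0, 1) (|n| = √10), the distance is |(-18) − 3|/|n| = 21/√10 = 21√10/10.

21√10/10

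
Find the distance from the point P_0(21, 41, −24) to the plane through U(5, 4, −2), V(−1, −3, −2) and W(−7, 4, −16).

UV = (−6, −7, 0) and UW = (−12, 0, −14), so a normal is n = UV × UW = (98, −84, −84).
Then n·(21, 41, −24) − 322 = 308.
|n| = √(9604 + 7056 + 7056) = 154, so the distance is |308|/154 = 2.

2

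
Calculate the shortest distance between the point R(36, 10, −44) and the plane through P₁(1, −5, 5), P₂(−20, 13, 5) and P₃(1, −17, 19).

21/11

P₁P₂ = (−21, 18, 0) and P₁P₃ = (0, −12, 14), so a normal is n = P₁P₂ × P₁P₃ = (252, 294, 252).
Then n·(36, 10, −44) − 42 = 882.
|n| = √(63504 + 86436 + 63504) = 462, so the distance is |882|/462 = 21/11.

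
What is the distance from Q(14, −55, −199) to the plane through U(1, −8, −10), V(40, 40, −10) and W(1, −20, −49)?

UV = (39, 48, 0) and UW = (0, −12, −39), so a normal is n = UV × UW = (−1872, 1521, −468).
n = (−1872, 1521, −468); n·P − (-9360) = -7371; |n| = 2457; distance = 7371/2457 = 3.

3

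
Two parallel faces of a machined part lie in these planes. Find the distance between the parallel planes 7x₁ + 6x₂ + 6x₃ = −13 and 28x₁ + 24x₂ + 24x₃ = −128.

Divide the second equation by 4 to match normals: 7x₁ + 6x₂ + 6x₃ = -32.
Both planes have normal n = (7, 6, 6), |n| = 11. Any point on the first plane is at distance |(-32) − (-13)|/|n| = 19/11 from the second.

19/11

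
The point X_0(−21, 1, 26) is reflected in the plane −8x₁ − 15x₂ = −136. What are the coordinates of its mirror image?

(-5, 31, 26)

n = (−8, −15, 0), |n|² = 289, n·X_0 − (-136) = 289, so t = 289/289 = 1.
Foot F = X_0 − 1·n = (−13, 16, 26); the reflection is 2F − X_0 = (−5, 31, 26).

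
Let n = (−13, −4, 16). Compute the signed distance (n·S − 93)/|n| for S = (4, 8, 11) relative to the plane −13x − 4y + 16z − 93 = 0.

n·S − 93 = -1.
|n| = 21, so the signed distance is -1/21.

-1/21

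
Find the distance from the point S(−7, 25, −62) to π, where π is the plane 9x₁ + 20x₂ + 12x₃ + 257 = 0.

d = |9·(-7) + 20·25 + 12·(-62) − (-257)| / √(81 + 400 + 144) = |-50| / 25 = 2.

2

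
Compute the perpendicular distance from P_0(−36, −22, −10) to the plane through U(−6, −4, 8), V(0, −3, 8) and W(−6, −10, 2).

UV = (6, 1, 0) and UW = (0, −6, −6), so a normal is n = UV × UW = (−6, 36, −36).
Then n·(−36, −22, −10) − (−396) = 180.
|n| = √(36 + 1296 + 1296) = 6√73, so the distance is |180|/(6√73) = 30/√73.

30√73/73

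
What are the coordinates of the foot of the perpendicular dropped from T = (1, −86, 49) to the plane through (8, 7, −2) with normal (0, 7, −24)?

(1, -65, -23)

n = (0, 7, −24), |n|² = 625, and n·T − 97 = -1875.
t = -1875/625 = -3, so the foot is T − t·n = (1, −86, 49) − (-3)·(0, 7, −24) = (1, −65, −23).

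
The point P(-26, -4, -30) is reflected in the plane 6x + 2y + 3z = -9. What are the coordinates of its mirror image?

(34, 16, 0)

With n = (6, 2, 3), the signed offset is (n·P − (-9))/|n|² = -245/49 = -5.
P' = P − 2t·n = (-26, -4, -30) − (-10)·(6, 2, 3) = (34, 16, 0).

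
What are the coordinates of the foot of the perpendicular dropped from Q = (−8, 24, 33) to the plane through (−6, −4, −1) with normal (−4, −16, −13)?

The perpendicular from Q has direction n = (−4, −16, −13): r = (−8, 24, 33) + t(−4, −16, −13).
Substitute into the plane: n·(Q + tn) = 101 gives -781 + 441t = 101, so t = 2.
Foot = (−8, 24, 33) + 2·(−4, −16, −13) = (−16, −8, 7).

(-16, -8, 7)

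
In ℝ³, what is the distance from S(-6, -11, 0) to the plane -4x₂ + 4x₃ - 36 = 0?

n = (0, -4, 4); n·P − 36 = 8; |n| = 4√2; distance = 8/(4√2) = √2.

√2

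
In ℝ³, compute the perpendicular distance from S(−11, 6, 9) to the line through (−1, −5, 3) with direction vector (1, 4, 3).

Direction vector d = (1, 4, 3).
AP = (−10, 11, 6); AP·d = 52, |AP|² = 257, |d|² = 26.
distance² = |AP|² − (AP·d)²/|d|² = 257 − 2704/26 = 153, so the distance is 3√17.

3√17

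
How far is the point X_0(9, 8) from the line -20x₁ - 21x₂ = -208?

140/29

d = |(-20)·9 + (-21)·8 − (-208)| / √(400 + 441) = |-140|/29 = 140/29.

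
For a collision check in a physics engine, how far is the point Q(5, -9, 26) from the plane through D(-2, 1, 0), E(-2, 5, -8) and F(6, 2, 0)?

DE = (0, 4, -8) and DF = (8, 1, 0), so a normal is n = DE × DF = (8, -64, -32).
Then n·(5, -9, 26) - (-80) = -136.
|n| = √(64 + 4096 + 1024) = 72, so the distance is |-136|/72 = 17/9.

17/9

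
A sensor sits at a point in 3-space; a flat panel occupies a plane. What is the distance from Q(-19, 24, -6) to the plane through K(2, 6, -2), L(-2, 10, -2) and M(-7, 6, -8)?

6/√17

KL = (-4, 4, 0) and KM = (-9, 0, -6), so a normal is n = KL × KM = (-24, -24, 36).
Then n·(-19, 24, -6) - (-264) = -72.
|n| = √(576 + 576 + 1296) = 12√17, so the distance is |-72|/(12√17) = 6√17/17.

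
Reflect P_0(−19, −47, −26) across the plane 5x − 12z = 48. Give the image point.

n = (5, 0, −12), |n|² = 169, n·P_0 − 48 = 169, so t = 169/169 = 1.
Foot F = P_0 − 1·n = (−24, −47, −14); the reflection is 2F − P_0 = (−29, −47, −2).

(-29, -47, -2)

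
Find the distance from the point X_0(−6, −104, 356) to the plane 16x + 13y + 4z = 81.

d = |16·(-6) + 13·(-104) + 4·356 − 81| / √(256 + 169 + 16) = |-105| / 21 = 5.

5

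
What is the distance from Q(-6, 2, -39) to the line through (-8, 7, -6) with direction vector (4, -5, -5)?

Direction vector d = (4, -5, -5).
AP = (2, -5, -33), and AP × d = (-140, -122, 10).
|AP × d|² = 34584 and |d|² = 66, so the distance is √(34584/66) = √524 = 2√131.

2√131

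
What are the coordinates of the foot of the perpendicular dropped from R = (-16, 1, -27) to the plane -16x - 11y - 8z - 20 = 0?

(0, 12, -19)

The perpendicular from R has direction n = (-16, -11, -8): r = (-16, 1, -27) + t(-16, -11, -8).
Substitute into the plane: n·(R + tn) = 20 gives 461 + 441t = 20, so t = -1.
Foot = (-16, 1, -27) + (-1)·(-16, -11, -8) = (0, 12, -19).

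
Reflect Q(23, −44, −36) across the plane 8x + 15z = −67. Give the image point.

(39, -44, -6)

n = (8, 0, 15), |n|² = 289, n·Q − (-67) = -289, so t = -289/289 = -1.
Foot F = Q − (-1)·n = (31, −44, −21); the reflection is 2F − Q = (39, −44, −6).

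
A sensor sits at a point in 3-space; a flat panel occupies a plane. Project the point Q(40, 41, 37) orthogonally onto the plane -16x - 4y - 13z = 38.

(-8, 29, -2)

The perpendicular from Q has direction n = (-16, -4, -13): r = (40, 41, 37) + λ(-16, -4, -13).
Substitute into the plane: n·(Q + λn) = 38 gives -1285 + 441λ = 38, so λ = 3.
Foot = (40, 41, 37) + 3·(-16, -4, -13) = (-8, 29, -2).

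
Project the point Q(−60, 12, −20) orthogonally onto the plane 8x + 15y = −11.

The perpendicular from Q has direction n = (8, 15, 0): r = (−60, 12, −20) + t(8, 15, 0).
Substitute into the plane: n·(Q + tn) = -11 gives -300 + 289t = -11, so t = 1.
Foot = (−60, 12, −20) + 1·(8, 15, 0) = (−52, 27, −20).

(-52, 27, -20)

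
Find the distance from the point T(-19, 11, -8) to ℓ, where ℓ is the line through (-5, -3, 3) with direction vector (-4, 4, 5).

Direction vector d = (-4, 4, 5).
AP = (-14, 14, -11); AP·d = 57, |AP|² = 513, |d|² = 57.
distance² = |AP|² − (AP·d)²/|d|² = 513 − 3249/57 = 456, so the distance is 2√114.

2√114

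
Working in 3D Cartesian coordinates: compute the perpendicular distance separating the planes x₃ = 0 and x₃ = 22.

Both planes have normal n = (0, 0, 1), |n| = 1. Any point on the first plane is at distance |22 − 0|/|n| = 22/1 = 22 from the second.

22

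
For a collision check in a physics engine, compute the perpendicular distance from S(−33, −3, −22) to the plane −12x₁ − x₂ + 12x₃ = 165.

n = (−12, −1, 12); n·P − 165 = -30; |n| = 17; distance = 30/17.

30/17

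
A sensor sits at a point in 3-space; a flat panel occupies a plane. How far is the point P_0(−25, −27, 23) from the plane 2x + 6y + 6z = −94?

10/√19

Normal vector n = (2, 6, 6), and n·(−25, −27, 23) − (−94) = 20.
|n| = √(4 + 36 + 36) = 2√19, so the distance is |20|/(2√19) = 10/√19.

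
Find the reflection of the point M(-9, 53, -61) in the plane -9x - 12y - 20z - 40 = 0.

n = (-9, -12, -20), |n|² = 625, n·M − 40 = 625, so t = 625/625 = 1.
Foot F = M − 1·n = (0, 65, -41); the reflection is 2F − M = (9, 77, -21).

(9, 77, -21)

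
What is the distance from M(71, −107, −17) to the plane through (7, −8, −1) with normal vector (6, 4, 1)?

28/√53

The plane has equation n·(r − (7, −8, −1)) = 0, i.e. n·r = 9.
d = |6·71 + 4·(-107) + 1·(-17) − 9| / √(36 + 16 + 1) = |-28| / √53 = 28/√53.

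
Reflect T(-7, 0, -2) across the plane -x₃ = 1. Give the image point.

(-7, 0, 0)

With n = (0, 0, -1), the signed offset is (n·T − 1)/|n|² = 1/1 = 1.
T' = T − 2t·n = (-7, 0, -2) − 2·(0, 0, -1) = (-7, 0, 0).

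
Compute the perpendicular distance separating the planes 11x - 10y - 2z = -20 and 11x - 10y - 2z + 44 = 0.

With common normal n = (11, -10, -2) (|n| = 15), the distance is |(-20) − (-44)|/|n| = 24/15 = 8/5.

8/5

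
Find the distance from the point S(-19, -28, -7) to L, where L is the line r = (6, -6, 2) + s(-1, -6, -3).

Direction vector d = (-1, -6, -3).
AP = (-25, -22, -9); AP·d = 184, |AP|² = 1190, |d|² = 46.
distance² = |AP|² − (AP·d)²/|d|² = 1190 − 33856/46 = 454, so the distance is √454.

√454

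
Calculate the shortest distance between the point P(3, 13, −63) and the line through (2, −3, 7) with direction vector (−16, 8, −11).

Direction vector d = (−16, 8, −11).
AP = (1, 16, −70), and AP × d = (384, 1131, 264).
|AP × d|² = 1496313 and |d|² = 441, so the distance is √(1496313/441) = √3393 = 3√377.

3√377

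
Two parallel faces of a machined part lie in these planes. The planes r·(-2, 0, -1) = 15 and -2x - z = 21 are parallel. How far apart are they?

6√5/5

Both planes have normal n = (-2, 0, -1), |n| = √5. Any point on the first plane is at distance |21 − 15|/|n| = 6/√5 = 6√5/5 from the second.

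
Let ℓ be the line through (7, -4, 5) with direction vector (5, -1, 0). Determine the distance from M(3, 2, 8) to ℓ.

Direction vector d = (5, -1, 0).
AP = (-4, 6, 3); AP·d = -26, |AP|² = 61, |d|² = 26.
distance² = |AP|² − (AP·d)²/|d|² = 61 − 676/26 = 35, so the distance is √35.

√35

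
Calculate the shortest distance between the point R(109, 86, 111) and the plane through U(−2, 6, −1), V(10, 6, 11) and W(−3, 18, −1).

UV = (12, 0, 12) and UW = (−1, 12, 0), so a normal is n = UV × UW = (−144, −12, 144).
d = |(-144)·109 + (-12)·86 + 144·111 − 72| / √(20736 + 144 + 20736) = |-816| / 204 = 4.

4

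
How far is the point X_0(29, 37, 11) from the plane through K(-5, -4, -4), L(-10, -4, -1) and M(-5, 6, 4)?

KL = (-5, 0, 3) and KM = (0, 10, 8), so a normal is n = KL × KM = (-30, 40, -50).
Then n·(29, 37, 11) - 190 = -130.
|n| = √(900 + 1600 + 2500) = 50√2, so the distance is |-130|/(50√2) = 13/(5√2).

13/(5√2)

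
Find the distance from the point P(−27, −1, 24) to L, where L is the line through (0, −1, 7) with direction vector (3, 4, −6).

Direction vector d = (3, 4, −6).
AP = (−27, 0, 17), and AP × d = (−68, −111, −108).
|AP × d|² = 28609 and |d|² = 61, so the distance is √(28609/61) = √469.

√469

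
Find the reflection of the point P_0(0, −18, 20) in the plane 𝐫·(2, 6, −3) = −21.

n = (2, 6, −3), |n|² = 49, n·P_0 − (-21) = -147, so t = -147/49 = -3.
Foot F = P_0 − (-3)·n = (6, 0, 11); the reflection is 2F − P_0 = (12, 18, 2).

(12, 18, 2)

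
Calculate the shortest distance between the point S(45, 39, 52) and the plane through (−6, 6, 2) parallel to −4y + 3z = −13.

18/5

Parallel planes share the normal n = (0, −4, 3); since (−6, 6, 2) lies on the plane, its equation is −4y + 3z = -18.
d = |(-4)·39 + 3·52 − (-18)| / √(0 + 16 + 9) = |18| / 5 = 18/5.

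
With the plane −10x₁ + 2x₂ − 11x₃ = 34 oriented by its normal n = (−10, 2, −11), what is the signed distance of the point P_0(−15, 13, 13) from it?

-1/15

n·P_0 − 34 = -1.
|n| = 15, so the signed distance is -1/15.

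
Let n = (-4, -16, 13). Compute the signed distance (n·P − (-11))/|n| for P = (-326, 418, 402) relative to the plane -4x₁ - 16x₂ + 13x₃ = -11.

-7

n·P − (-11) = -147.
|n| = 21, so the signed distance is -147/21 = -7.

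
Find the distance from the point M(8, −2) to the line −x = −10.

2

d = |(-1)·8 + 0·(-2) − (-10)| / √(1 + 0) = |2|/1 = 2.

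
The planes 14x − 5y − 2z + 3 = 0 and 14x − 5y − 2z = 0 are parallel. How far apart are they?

Both planes have normal n = (14, −5, −2), |n| = 15. Any point on the first plane is at distance |0 − (-3)|/|n| = 3/15 = 1/5 from the second.

1/5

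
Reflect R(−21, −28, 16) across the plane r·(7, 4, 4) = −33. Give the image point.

n = (7, 4, 4), |n|² = 81, n·R − (-33) = -162, so t = -162/81 = -2.
Foot F = R − (-2)·n = (−7, −20, 24); the reflection is 2F − R = (7, −12, 32).

(7, -12, 32)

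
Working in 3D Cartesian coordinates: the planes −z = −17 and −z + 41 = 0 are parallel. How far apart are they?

With common normal n = (0, 0, −1) (|n| = 1), the distance is |(-17) − (-41)|/|n| = 24/1 = 24.

24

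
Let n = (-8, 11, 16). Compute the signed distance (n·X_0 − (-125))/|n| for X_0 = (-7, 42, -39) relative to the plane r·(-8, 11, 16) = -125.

19/21

n·X_0 − (-125) = 19.
|n| = 21, so the signed distance is 19/21.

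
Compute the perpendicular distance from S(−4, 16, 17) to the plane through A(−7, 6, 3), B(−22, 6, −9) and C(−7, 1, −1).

18/√57

AB = (−15, 0, −12) and AC = (0, −5, −4), so a normal is n = AB × AC = (−60, −60, 75).
Then n·(−4, 16, 17) − 285 = 270.
|n| = √(3600 + 3600 + 5625) = 15√57, so the distance is |270|/(15√57) = 18/√57.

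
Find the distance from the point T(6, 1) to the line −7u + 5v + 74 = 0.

The normal to the line is n = (−7, 5) with |n| = √74.
|n·T − (-74)| = |-37 − (-74)| = 37, so the distance is 37/√74 = √74/2.

37/√74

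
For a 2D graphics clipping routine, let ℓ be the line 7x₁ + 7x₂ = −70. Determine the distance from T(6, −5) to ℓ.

11/√2

The normal to the line is n = (7, 7) with |n| = 7√2.
|n·T − (-70)| = |7 − (-70)| = 77, so the distance is 77/(7√2) = 11/√2.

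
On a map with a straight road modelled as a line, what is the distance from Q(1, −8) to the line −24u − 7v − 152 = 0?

The normal to the line is n = (−24, −7) with |n| = 25.
|n·Q − 152| = |32 − 152| = 120, so the distance is 120/25 = 24/5.

24/5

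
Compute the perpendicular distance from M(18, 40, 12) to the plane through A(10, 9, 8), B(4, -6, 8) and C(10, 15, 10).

AB = (-6, -15, 0) and AC = (0, 6, 2), so a normal is n = AB × AC = (-30, 12, -36).
Then n·(18, 40, 12) - (-480) = -12.
|n| = √(900 + 144 + 1296) = 6√65, so the distance is |-12|/(6√65) = 2/√65.

2√65/65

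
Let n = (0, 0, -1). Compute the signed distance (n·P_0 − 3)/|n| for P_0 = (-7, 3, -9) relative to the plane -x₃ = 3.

n·P_0 − 3 = 6.
|n| = 1, so the signed distance is 6/1 = 6.

6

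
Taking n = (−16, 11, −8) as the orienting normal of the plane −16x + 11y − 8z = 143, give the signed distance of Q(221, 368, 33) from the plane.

n·Q − 143 = 105.
|n| = 21, so the signed distance is 105/21 = 5.

5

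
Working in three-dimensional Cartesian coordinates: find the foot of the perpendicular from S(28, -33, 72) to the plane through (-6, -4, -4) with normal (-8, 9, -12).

(-12, 12, 12)

The perpendicular from S has direction n = (-8, 9, -12): r = (28, -33, 72) + λ(-8, 9, -12).
Substitute into the plane: n·(S + λn) = 60 gives -1385 + 289λ = 60, so λ = 5.
Foot = (28, -33, 72) + 5·(-8, 9, -12) = (-12, 12, 12).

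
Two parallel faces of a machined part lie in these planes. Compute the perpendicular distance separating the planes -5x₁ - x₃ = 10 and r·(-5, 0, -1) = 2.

4√26/13

Both planes have normal n = (-5, 0, -1), |n| = √26. Any point on the first plane is at distance |2 − 10|/|n| = 8/√26 from the second.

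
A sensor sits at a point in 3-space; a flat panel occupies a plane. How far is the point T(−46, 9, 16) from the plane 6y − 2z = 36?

Normal vector n = (0, 6, −2), and n·(−46, 9, 16) − 36 = −14.
|n| = √(0 + 36 + 4) = 2√10, so the distance is |-14|/(2√10) = 7/√10.

7/√10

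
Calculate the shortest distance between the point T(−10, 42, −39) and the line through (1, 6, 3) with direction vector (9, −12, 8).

Direction vector d = (9, −12, 8).
AP = (−11, 36, −42); AP·d = -867, |AP|² = 3181, |d|² = 289.
distance² = |AP|² − (AP·d)²/|d|² = 3181 − 751689/289 = 580, so the distance is 2√145.

2√145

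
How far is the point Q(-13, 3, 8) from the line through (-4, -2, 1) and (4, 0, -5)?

A direction vector is d = (8, 2, -6).
AP = (-9, 5, 7); AP·d = -104, |AP|² = 155, |d|² = 104.
distance² = |AP|² − (AP·d)²/|d|² = 155 − 10816/104 = 51, so the distance is √51.

√51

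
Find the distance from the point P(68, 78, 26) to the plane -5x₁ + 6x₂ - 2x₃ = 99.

Normal vector n = (-5, 6, -2), and n·(68, 78, 26) - 99 = -23.
|n| = √(25 + 36 + 4) = √65, so the distance is |-23|/√65 = 23√65/65.

23√65/65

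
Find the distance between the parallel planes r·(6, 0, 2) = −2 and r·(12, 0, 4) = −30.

13/(2√10)

Divide the second equation by 2 to match normals: 6x₁ + 2x₃ = -15.
Both planes have normal n = (6, 0, 2), |n| = 2√10. Any point on the first plane is at distance |(-15) − (-2)|/|n| = 13/(2√10) from the second.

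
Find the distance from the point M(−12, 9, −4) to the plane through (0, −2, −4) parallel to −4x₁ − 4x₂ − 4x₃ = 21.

Parallel planes share the normal n = (−4, −4, −4); since (0, −2, −4) lies on the plane, its equation is −4x₁ − 4x₂ − 4x₃ = 24.
d = |(-4)·(-12) + (-4)·9 + (-4)·(-4) − 24| / √(16 + 16 + 16) = |4| / (4√3) = 1/√3.

1/√3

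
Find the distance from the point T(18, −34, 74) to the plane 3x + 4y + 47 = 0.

d = |3·18 + 4·(-34) − (-47)| / √(9 + 16 + 0) = |-35| / 5 = 7.

7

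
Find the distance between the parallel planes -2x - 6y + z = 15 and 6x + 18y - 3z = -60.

Divide the second equation by -3 to match normals: -2x - 6y + z = 20.
Both planes have normal n = (-2, -6, 1), |n| = √41. Any point on the first plane is at distance |20 − 15|/|n| = 5/√41 from the second.

5√41/41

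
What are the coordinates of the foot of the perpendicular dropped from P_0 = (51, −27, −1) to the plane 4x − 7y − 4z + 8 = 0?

n = (4, −7, −4), |n|² = 81, and n·P_0 − (-8) = 405.
t = 405/81 = 5, so the foot is P_0 − t·n = (51, −27, −1) − 5·(4, −7, −4) = (31, 8, 19).

(31, 8, 19)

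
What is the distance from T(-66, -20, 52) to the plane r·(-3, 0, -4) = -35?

d = |(-3)·(-66) + (-4)·52 − (-35)| / √(9 + 0 + 16) = |25| / 5 = 5.

5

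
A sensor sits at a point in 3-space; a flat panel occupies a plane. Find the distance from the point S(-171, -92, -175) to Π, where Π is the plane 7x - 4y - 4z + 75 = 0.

Normal vector n = (7, -4, -4), and n·(-171, -92, -175) - (-75) = -54.
|n| = √(49 + 16 + 16) = 9, so the distance is |-54|/9 = 6.

6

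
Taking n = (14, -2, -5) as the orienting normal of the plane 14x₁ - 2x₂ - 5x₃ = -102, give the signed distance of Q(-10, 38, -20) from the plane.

n·Q − (-102) = -14.
|n| = 15, so the signed distance is -14/15.

-14/15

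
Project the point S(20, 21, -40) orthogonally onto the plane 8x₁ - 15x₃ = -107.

n = (8, 0, -15), |n|² = 289, and n·S − (-107) = 867.
t = 867/289 = 3, so the foot is S − t·n = (20, 21, -40) − 3·(8, 0, -15) = (-4, 21, 5).

(-4, 21, 5)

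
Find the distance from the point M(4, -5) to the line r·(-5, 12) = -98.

18/13

The normal to the line is n = (-5, 12) with |n| = 13.
|n·M − (-98)| = |-80 − (-98)| = 18, so the distance is 18/13.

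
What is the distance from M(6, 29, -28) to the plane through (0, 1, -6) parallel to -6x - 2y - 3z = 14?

Parallel planes share the normal n = (-6, -2, -3); since (0, 1, -6) lies on the plane, its equation is -6x - 2y - 3z = 16.
Then n·(6, 29, -28) - 16 = -26.
|n| = √(36 + 4 + 9) = 7, so the distance is |-26|/7 = 26/7.

26/7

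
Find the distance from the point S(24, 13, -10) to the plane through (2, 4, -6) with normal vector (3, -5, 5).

√59/59

The plane has equation n·(r − (2, 4, -6)) = 0, i.e. n·r = -44.
Then n·(24, 13, -10) - (-44) = 1.
|n| = √(9 + 25 + 25) = √59, so the distance is |1|/√59 = 1/√59.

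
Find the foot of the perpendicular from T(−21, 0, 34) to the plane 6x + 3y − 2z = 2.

(3, 12, 26)

n = (6, 3, −2), |n|² = 49, and n·T − 2 = -196.
t = -196/49 = -4, so the foot is T − t·n = (−21, 0, 34) − (-4)·(6, 3, −2) = (3, 12, 26).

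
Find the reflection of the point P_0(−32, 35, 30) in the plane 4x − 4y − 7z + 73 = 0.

(8, -5, -40)

With n = (4, −4, −7), the signed offset is (n·P_0 − (-73))/|n|² = -405/81 = -5.
P_0' = P_0 − 2t·n = (−32, 35, 30) − (-10)·(4, −4, −7) = (8, −5, −40).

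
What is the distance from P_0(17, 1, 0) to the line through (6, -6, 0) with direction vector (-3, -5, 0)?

√34

Direction vector d = (-3, -5, 0).
AP = (11, 7, 0), and AP × d = (0, 0, -34).
|AP × d|² = 1156 and |d|² = 34, so the distance is √(1156/34) = √34.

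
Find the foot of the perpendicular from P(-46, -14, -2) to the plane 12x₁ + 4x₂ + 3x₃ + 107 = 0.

The perpendicular from P has direction n = (12, 4, 3): r = (-46, -14, -2) + μ(12, 4, 3).
Substitute into the plane: n·(P + μn) = -107 gives -614 + 169μ = -107, so μ = 3.
Foot = (-46, -14, -2) + 3·(12, 4, 3) = (-10, -2, 7).

(-10, -2, 7)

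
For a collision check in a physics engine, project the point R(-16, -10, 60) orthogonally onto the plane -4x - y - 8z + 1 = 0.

n = (-4, -1, -8), |n|² = 81, and n·R − (-1) = -405.
t = -405/81 = -5, so the foot is R − t·n = (-16, -10, 60) − (-5)·(-4, -1, -8) = (-36, -15, 20).

(-36, -15, 20)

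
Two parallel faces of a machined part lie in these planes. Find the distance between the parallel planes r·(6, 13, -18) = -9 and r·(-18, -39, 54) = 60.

Divide the second equation by -3 to match normals: 6x + 13y - 18z = -20.
Both planes have normal n = (6, 13, -18), |n| = 23. Any point on the first plane is at distance |(-20) − (-9)|/|n| = 11/23 from the second.

11/23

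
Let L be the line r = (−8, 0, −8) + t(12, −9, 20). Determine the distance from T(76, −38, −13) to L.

Direction vector d = (12, −9, 20).
AP = (84, −38, −5), and AP × d = (−805, −1740, −300).
|AP × d|² = 3765625 and |d|² = 625, so the distance is √(3765625/625) = √6025 = 5√241.

5√241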